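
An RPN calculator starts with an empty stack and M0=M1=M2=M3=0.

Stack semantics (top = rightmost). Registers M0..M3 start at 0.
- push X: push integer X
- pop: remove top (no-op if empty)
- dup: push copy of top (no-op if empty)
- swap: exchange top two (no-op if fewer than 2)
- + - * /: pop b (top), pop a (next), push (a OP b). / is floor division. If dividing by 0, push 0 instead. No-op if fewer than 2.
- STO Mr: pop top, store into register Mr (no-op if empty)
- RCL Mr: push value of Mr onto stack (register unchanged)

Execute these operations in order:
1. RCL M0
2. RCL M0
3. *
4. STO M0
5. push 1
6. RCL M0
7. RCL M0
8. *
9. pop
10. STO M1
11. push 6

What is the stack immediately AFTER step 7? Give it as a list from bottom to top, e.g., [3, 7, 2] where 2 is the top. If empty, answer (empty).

After op 1 (RCL M0): stack=[0] mem=[0,0,0,0]
After op 2 (RCL M0): stack=[0,0] mem=[0,0,0,0]
After op 3 (*): stack=[0] mem=[0,0,0,0]
After op 4 (STO M0): stack=[empty] mem=[0,0,0,0]
After op 5 (push 1): stack=[1] mem=[0,0,0,0]
After op 6 (RCL M0): stack=[1,0] mem=[0,0,0,0]
After op 7 (RCL M0): stack=[1,0,0] mem=[0,0,0,0]

[1, 0, 0]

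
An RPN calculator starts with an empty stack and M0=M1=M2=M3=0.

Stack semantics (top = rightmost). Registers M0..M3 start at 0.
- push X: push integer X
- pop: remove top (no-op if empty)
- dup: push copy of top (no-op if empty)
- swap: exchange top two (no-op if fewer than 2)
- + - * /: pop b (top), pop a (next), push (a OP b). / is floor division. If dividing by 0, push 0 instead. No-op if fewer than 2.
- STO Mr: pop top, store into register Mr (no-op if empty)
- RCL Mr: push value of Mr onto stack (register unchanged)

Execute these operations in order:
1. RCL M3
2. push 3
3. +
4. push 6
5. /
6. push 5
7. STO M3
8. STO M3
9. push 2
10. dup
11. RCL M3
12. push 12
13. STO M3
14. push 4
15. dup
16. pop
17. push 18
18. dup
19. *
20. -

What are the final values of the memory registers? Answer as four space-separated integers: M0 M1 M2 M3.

Answer: 0 0 0 12

Derivation:
After op 1 (RCL M3): stack=[0] mem=[0,0,0,0]
After op 2 (push 3): stack=[0,3] mem=[0,0,0,0]
After op 3 (+): stack=[3] mem=[0,0,0,0]
After op 4 (push 6): stack=[3,6] mem=[0,0,0,0]
After op 5 (/): stack=[0] mem=[0,0,0,0]
After op 6 (push 5): stack=[0,5] mem=[0,0,0,0]
After op 7 (STO M3): stack=[0] mem=[0,0,0,5]
After op 8 (STO M3): stack=[empty] mem=[0,0,0,0]
After op 9 (push 2): stack=[2] mem=[0,0,0,0]
After op 10 (dup): stack=[2,2] mem=[0,0,0,0]
After op 11 (RCL M3): stack=[2,2,0] mem=[0,0,0,0]
After op 12 (push 12): stack=[2,2,0,12] mem=[0,0,0,0]
After op 13 (STO M3): stack=[2,2,0] mem=[0,0,0,12]
After op 14 (push 4): stack=[2,2,0,4] mem=[0,0,0,12]
After op 15 (dup): stack=[2,2,0,4,4] mem=[0,0,0,12]
After op 16 (pop): stack=[2,2,0,4] mem=[0,0,0,12]
After op 17 (push 18): stack=[2,2,0,4,18] mem=[0,0,0,12]
After op 18 (dup): stack=[2,2,0,4,18,18] mem=[0,0,0,12]
After op 19 (*): stack=[2,2,0,4,324] mem=[0,0,0,12]
After op 20 (-): stack=[2,2,0,-320] mem=[0,0,0,12]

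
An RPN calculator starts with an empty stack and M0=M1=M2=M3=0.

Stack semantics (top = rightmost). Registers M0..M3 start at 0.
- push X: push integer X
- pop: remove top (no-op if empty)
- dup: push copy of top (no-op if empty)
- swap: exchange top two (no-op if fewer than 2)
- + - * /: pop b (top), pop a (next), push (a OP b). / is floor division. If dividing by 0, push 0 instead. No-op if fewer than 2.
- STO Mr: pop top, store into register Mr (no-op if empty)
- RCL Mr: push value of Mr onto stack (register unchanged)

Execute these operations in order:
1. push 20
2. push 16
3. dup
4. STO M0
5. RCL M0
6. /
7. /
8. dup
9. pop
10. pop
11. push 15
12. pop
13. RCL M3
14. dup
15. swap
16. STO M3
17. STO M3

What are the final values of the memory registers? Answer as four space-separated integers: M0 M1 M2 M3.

After op 1 (push 20): stack=[20] mem=[0,0,0,0]
After op 2 (push 16): stack=[20,16] mem=[0,0,0,0]
After op 3 (dup): stack=[20,16,16] mem=[0,0,0,0]
After op 4 (STO M0): stack=[20,16] mem=[16,0,0,0]
After op 5 (RCL M0): stack=[20,16,16] mem=[16,0,0,0]
After op 6 (/): stack=[20,1] mem=[16,0,0,0]
After op 7 (/): stack=[20] mem=[16,0,0,0]
After op 8 (dup): stack=[20,20] mem=[16,0,0,0]
After op 9 (pop): stack=[20] mem=[16,0,0,0]
After op 10 (pop): stack=[empty] mem=[16,0,0,0]
After op 11 (push 15): stack=[15] mem=[16,0,0,0]
After op 12 (pop): stack=[empty] mem=[16,0,0,0]
After op 13 (RCL M3): stack=[0] mem=[16,0,0,0]
After op 14 (dup): stack=[0,0] mem=[16,0,0,0]
After op 15 (swap): stack=[0,0] mem=[16,0,0,0]
After op 16 (STO M3): stack=[0] mem=[16,0,0,0]
After op 17 (STO M3): stack=[empty] mem=[16,0,0,0]

Answer: 16 0 0 0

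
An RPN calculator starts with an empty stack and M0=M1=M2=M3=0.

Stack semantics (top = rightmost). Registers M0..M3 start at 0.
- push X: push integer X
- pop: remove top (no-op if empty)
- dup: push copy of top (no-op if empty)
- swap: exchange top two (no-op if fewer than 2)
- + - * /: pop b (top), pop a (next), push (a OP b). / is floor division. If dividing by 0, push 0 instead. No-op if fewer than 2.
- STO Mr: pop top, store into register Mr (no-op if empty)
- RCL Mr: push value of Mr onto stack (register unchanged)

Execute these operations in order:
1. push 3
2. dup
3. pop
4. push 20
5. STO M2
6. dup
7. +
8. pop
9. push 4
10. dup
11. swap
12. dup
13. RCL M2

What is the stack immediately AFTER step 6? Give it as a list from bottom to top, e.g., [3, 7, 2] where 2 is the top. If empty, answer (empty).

After op 1 (push 3): stack=[3] mem=[0,0,0,0]
After op 2 (dup): stack=[3,3] mem=[0,0,0,0]
After op 3 (pop): stack=[3] mem=[0,0,0,0]
After op 4 (push 20): stack=[3,20] mem=[0,0,0,0]
After op 5 (STO M2): stack=[3] mem=[0,0,20,0]
After op 6 (dup): stack=[3,3] mem=[0,0,20,0]

[3, 3]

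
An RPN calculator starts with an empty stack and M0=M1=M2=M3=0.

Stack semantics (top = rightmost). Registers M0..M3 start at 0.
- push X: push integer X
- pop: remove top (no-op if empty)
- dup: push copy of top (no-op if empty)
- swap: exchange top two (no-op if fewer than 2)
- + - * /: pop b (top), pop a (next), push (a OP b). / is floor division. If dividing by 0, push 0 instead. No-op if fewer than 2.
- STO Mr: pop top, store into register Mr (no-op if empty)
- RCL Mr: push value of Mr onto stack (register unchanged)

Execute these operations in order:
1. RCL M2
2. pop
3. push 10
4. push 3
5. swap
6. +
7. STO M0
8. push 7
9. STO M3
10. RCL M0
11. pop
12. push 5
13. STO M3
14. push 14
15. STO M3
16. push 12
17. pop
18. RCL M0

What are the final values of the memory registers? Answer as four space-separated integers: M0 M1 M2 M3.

Answer: 13 0 0 14

Derivation:
After op 1 (RCL M2): stack=[0] mem=[0,0,0,0]
After op 2 (pop): stack=[empty] mem=[0,0,0,0]
After op 3 (push 10): stack=[10] mem=[0,0,0,0]
After op 4 (push 3): stack=[10,3] mem=[0,0,0,0]
After op 5 (swap): stack=[3,10] mem=[0,0,0,0]
After op 6 (+): stack=[13] mem=[0,0,0,0]
After op 7 (STO M0): stack=[empty] mem=[13,0,0,0]
After op 8 (push 7): stack=[7] mem=[13,0,0,0]
After op 9 (STO M3): stack=[empty] mem=[13,0,0,7]
After op 10 (RCL M0): stack=[13] mem=[13,0,0,7]
After op 11 (pop): stack=[empty] mem=[13,0,0,7]
After op 12 (push 5): stack=[5] mem=[13,0,0,7]
After op 13 (STO M3): stack=[empty] mem=[13,0,0,5]
After op 14 (push 14): stack=[14] mem=[13,0,0,5]
After op 15 (STO M3): stack=[empty] mem=[13,0,0,14]
After op 16 (push 12): stack=[12] mem=[13,0,0,14]
After op 17 (pop): stack=[empty] mem=[13,0,0,14]
After op 18 (RCL M0): stack=[13] mem=[13,0,0,14]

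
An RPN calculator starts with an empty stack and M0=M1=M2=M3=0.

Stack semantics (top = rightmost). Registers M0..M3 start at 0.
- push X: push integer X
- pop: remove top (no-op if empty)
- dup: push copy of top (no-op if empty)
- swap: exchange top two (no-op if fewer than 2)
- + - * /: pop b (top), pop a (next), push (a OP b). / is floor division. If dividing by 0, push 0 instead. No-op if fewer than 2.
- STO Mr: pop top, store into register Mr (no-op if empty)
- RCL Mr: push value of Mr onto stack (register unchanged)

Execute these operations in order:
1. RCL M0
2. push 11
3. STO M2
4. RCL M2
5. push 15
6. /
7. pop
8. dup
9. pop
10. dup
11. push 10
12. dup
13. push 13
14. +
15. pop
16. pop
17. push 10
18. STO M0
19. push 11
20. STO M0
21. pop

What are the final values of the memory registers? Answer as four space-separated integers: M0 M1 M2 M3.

Answer: 11 0 11 0

Derivation:
After op 1 (RCL M0): stack=[0] mem=[0,0,0,0]
After op 2 (push 11): stack=[0,11] mem=[0,0,0,0]
After op 3 (STO M2): stack=[0] mem=[0,0,11,0]
After op 4 (RCL M2): stack=[0,11] mem=[0,0,11,0]
After op 5 (push 15): stack=[0,11,15] mem=[0,0,11,0]
After op 6 (/): stack=[0,0] mem=[0,0,11,0]
After op 7 (pop): stack=[0] mem=[0,0,11,0]
After op 8 (dup): stack=[0,0] mem=[0,0,11,0]
After op 9 (pop): stack=[0] mem=[0,0,11,0]
After op 10 (dup): stack=[0,0] mem=[0,0,11,0]
After op 11 (push 10): stack=[0,0,10] mem=[0,0,11,0]
After op 12 (dup): stack=[0,0,10,10] mem=[0,0,11,0]
After op 13 (push 13): stack=[0,0,10,10,13] mem=[0,0,11,0]
After op 14 (+): stack=[0,0,10,23] mem=[0,0,11,0]
After op 15 (pop): stack=[0,0,10] mem=[0,0,11,0]
After op 16 (pop): stack=[0,0] mem=[0,0,11,0]
After op 17 (push 10): stack=[0,0,10] mem=[0,0,11,0]
After op 18 (STO M0): stack=[0,0] mem=[10,0,11,0]
After op 19 (push 11): stack=[0,0,11] mem=[10,0,11,0]
After op 20 (STO M0): stack=[0,0] mem=[11,0,11,0]
After op 21 (pop): stack=[0] mem=[11,0,11,0]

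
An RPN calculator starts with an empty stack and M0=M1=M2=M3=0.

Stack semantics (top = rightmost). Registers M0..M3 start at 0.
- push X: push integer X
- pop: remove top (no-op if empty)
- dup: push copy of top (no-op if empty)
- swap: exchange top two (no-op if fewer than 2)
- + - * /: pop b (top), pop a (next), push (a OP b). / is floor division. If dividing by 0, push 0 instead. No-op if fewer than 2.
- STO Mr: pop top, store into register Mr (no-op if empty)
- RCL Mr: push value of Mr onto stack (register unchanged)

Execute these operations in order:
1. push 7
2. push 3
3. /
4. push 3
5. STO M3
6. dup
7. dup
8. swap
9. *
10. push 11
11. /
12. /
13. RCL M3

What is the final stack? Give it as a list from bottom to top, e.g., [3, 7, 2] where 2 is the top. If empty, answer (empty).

After op 1 (push 7): stack=[7] mem=[0,0,0,0]
After op 2 (push 3): stack=[7,3] mem=[0,0,0,0]
After op 3 (/): stack=[2] mem=[0,0,0,0]
After op 4 (push 3): stack=[2,3] mem=[0,0,0,0]
After op 5 (STO M3): stack=[2] mem=[0,0,0,3]
After op 6 (dup): stack=[2,2] mem=[0,0,0,3]
After op 7 (dup): stack=[2,2,2] mem=[0,0,0,3]
After op 8 (swap): stack=[2,2,2] mem=[0,0,0,3]
After op 9 (*): stack=[2,4] mem=[0,0,0,3]
After op 10 (push 11): stack=[2,4,11] mem=[0,0,0,3]
After op 11 (/): stack=[2,0] mem=[0,0,0,3]
After op 12 (/): stack=[0] mem=[0,0,0,3]
After op 13 (RCL M3): stack=[0,3] mem=[0,0,0,3]

Answer: [0, 3]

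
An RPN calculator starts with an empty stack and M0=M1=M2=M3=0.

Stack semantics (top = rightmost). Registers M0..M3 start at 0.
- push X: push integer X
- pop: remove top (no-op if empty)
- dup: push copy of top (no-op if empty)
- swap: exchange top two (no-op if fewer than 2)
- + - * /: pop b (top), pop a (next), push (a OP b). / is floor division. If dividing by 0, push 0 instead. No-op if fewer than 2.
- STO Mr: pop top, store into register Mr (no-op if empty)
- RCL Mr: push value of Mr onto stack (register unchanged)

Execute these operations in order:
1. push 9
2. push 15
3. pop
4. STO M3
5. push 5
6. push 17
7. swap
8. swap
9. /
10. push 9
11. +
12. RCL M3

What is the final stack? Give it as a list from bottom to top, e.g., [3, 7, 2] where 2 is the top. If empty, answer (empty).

Answer: [9, 9]

Derivation:
After op 1 (push 9): stack=[9] mem=[0,0,0,0]
After op 2 (push 15): stack=[9,15] mem=[0,0,0,0]
After op 3 (pop): stack=[9] mem=[0,0,0,0]
After op 4 (STO M3): stack=[empty] mem=[0,0,0,9]
After op 5 (push 5): stack=[5] mem=[0,0,0,9]
After op 6 (push 17): stack=[5,17] mem=[0,0,0,9]
After op 7 (swap): stack=[17,5] mem=[0,0,0,9]
After op 8 (swap): stack=[5,17] mem=[0,0,0,9]
After op 9 (/): stack=[0] mem=[0,0,0,9]
After op 10 (push 9): stack=[0,9] mem=[0,0,0,9]
After op 11 (+): stack=[9] mem=[0,0,0,9]
After op 12 (RCL M3): stack=[9,9] mem=[0,0,0,9]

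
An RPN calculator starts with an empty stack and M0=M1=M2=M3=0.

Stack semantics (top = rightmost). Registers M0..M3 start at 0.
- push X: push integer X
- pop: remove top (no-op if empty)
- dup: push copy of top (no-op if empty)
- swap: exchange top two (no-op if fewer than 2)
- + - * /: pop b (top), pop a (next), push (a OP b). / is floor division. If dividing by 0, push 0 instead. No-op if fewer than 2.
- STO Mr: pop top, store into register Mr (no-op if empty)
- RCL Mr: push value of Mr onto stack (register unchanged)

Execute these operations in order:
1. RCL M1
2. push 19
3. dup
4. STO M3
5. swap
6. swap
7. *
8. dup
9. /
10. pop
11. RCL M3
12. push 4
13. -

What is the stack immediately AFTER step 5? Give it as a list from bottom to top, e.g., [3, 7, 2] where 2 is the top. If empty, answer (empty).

After op 1 (RCL M1): stack=[0] mem=[0,0,0,0]
After op 2 (push 19): stack=[0,19] mem=[0,0,0,0]
After op 3 (dup): stack=[0,19,19] mem=[0,0,0,0]
After op 4 (STO M3): stack=[0,19] mem=[0,0,0,19]
After op 5 (swap): stack=[19,0] mem=[0,0,0,19]

[19, 0]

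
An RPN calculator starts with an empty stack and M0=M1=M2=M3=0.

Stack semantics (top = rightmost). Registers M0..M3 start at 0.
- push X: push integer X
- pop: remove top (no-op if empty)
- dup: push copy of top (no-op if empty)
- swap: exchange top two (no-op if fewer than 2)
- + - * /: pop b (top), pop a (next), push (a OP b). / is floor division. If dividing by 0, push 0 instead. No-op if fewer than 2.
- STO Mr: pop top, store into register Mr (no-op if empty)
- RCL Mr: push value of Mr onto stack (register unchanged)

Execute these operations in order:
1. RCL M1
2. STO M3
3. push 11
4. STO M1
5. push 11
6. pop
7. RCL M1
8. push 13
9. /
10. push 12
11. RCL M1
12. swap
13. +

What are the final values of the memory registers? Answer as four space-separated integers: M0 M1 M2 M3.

After op 1 (RCL M1): stack=[0] mem=[0,0,0,0]
After op 2 (STO M3): stack=[empty] mem=[0,0,0,0]
After op 3 (push 11): stack=[11] mem=[0,0,0,0]
After op 4 (STO M1): stack=[empty] mem=[0,11,0,0]
After op 5 (push 11): stack=[11] mem=[0,11,0,0]
After op 6 (pop): stack=[empty] mem=[0,11,0,0]
After op 7 (RCL M1): stack=[11] mem=[0,11,0,0]
After op 8 (push 13): stack=[11,13] mem=[0,11,0,0]
After op 9 (/): stack=[0] mem=[0,11,0,0]
After op 10 (push 12): stack=[0,12] mem=[0,11,0,0]
After op 11 (RCL M1): stack=[0,12,11] mem=[0,11,0,0]
After op 12 (swap): stack=[0,11,12] mem=[0,11,0,0]
After op 13 (+): stack=[0,23] mem=[0,11,0,0]

Answer: 0 11 0 0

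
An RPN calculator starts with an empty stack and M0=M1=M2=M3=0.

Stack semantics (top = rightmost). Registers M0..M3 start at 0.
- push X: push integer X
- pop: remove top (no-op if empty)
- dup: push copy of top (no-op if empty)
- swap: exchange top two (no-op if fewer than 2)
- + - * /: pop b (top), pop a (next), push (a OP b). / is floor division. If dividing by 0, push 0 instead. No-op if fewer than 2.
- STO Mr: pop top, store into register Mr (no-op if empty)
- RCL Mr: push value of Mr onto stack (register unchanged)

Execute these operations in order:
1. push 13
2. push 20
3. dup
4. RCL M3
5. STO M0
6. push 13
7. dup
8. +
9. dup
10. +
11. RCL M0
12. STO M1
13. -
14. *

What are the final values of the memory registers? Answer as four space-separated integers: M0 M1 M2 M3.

After op 1 (push 13): stack=[13] mem=[0,0,0,0]
After op 2 (push 20): stack=[13,20] mem=[0,0,0,0]
After op 3 (dup): stack=[13,20,20] mem=[0,0,0,0]
After op 4 (RCL M3): stack=[13,20,20,0] mem=[0,0,0,0]
After op 5 (STO M0): stack=[13,20,20] mem=[0,0,0,0]
After op 6 (push 13): stack=[13,20,20,13] mem=[0,0,0,0]
After op 7 (dup): stack=[13,20,20,13,13] mem=[0,0,0,0]
After op 8 (+): stack=[13,20,20,26] mem=[0,0,0,0]
After op 9 (dup): stack=[13,20,20,26,26] mem=[0,0,0,0]
After op 10 (+): stack=[13,20,20,52] mem=[0,0,0,0]
After op 11 (RCL M0): stack=[13,20,20,52,0] mem=[0,0,0,0]
After op 12 (STO M1): stack=[13,20,20,52] mem=[0,0,0,0]
After op 13 (-): stack=[13,20,-32] mem=[0,0,0,0]
After op 14 (*): stack=[13,-640] mem=[0,0,0,0]

Answer: 0 0 0 0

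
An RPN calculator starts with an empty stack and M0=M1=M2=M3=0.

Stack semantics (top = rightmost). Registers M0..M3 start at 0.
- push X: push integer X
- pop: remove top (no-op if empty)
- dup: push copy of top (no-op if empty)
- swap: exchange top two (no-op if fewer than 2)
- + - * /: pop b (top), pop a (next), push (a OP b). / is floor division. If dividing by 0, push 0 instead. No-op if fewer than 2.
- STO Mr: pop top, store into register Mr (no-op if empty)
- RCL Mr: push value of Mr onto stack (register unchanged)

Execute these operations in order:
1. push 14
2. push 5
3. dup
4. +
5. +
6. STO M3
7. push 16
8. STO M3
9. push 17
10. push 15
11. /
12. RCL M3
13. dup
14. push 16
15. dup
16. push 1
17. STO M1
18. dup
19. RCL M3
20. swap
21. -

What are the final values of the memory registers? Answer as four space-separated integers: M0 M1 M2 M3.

Answer: 0 1 0 16

Derivation:
After op 1 (push 14): stack=[14] mem=[0,0,0,0]
After op 2 (push 5): stack=[14,5] mem=[0,0,0,0]
After op 3 (dup): stack=[14,5,5] mem=[0,0,0,0]
After op 4 (+): stack=[14,10] mem=[0,0,0,0]
After op 5 (+): stack=[24] mem=[0,0,0,0]
After op 6 (STO M3): stack=[empty] mem=[0,0,0,24]
After op 7 (push 16): stack=[16] mem=[0,0,0,24]
After op 8 (STO M3): stack=[empty] mem=[0,0,0,16]
After op 9 (push 17): stack=[17] mem=[0,0,0,16]
After op 10 (push 15): stack=[17,15] mem=[0,0,0,16]
After op 11 (/): stack=[1] mem=[0,0,0,16]
After op 12 (RCL M3): stack=[1,16] mem=[0,0,0,16]
After op 13 (dup): stack=[1,16,16] mem=[0,0,0,16]
After op 14 (push 16): stack=[1,16,16,16] mem=[0,0,0,16]
After op 15 (dup): stack=[1,16,16,16,16] mem=[0,0,0,16]
After op 16 (push 1): stack=[1,16,16,16,16,1] mem=[0,0,0,16]
After op 17 (STO M1): stack=[1,16,16,16,16] mem=[0,1,0,16]
After op 18 (dup): stack=[1,16,16,16,16,16] mem=[0,1,0,16]
After op 19 (RCL M3): stack=[1,16,16,16,16,16,16] mem=[0,1,0,16]
After op 20 (swap): stack=[1,16,16,16,16,16,16] mem=[0,1,0,16]
After op 21 (-): stack=[1,16,16,16,16,0] mem=[0,1,0,16]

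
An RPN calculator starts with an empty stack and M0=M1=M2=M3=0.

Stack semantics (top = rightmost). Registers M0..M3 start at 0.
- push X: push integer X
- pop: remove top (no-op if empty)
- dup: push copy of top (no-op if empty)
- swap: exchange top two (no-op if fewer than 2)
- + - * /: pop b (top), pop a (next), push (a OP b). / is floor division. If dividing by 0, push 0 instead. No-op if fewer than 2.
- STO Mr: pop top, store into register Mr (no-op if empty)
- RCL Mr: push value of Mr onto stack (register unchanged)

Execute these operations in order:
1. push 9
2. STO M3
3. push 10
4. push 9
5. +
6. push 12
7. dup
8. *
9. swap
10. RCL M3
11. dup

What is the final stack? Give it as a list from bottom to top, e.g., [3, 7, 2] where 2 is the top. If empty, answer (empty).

After op 1 (push 9): stack=[9] mem=[0,0,0,0]
After op 2 (STO M3): stack=[empty] mem=[0,0,0,9]
After op 3 (push 10): stack=[10] mem=[0,0,0,9]
After op 4 (push 9): stack=[10,9] mem=[0,0,0,9]
After op 5 (+): stack=[19] mem=[0,0,0,9]
After op 6 (push 12): stack=[19,12] mem=[0,0,0,9]
After op 7 (dup): stack=[19,12,12] mem=[0,0,0,9]
After op 8 (*): stack=[19,144] mem=[0,0,0,9]
After op 9 (swap): stack=[144,19] mem=[0,0,0,9]
After op 10 (RCL M3): stack=[144,19,9] mem=[0,0,0,9]
After op 11 (dup): stack=[144,19,9,9] mem=[0,0,0,9]

Answer: [144, 19, 9, 9]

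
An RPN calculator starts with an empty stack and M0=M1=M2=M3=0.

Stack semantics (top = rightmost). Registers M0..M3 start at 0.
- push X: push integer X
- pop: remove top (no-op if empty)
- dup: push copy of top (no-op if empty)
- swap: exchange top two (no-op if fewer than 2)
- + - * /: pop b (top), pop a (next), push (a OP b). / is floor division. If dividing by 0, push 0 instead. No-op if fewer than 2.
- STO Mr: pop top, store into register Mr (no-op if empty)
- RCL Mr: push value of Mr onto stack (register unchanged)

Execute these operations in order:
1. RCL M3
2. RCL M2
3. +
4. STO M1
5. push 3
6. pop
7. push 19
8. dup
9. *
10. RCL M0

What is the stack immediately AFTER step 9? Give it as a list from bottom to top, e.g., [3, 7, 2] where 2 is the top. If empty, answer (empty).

After op 1 (RCL M3): stack=[0] mem=[0,0,0,0]
After op 2 (RCL M2): stack=[0,0] mem=[0,0,0,0]
After op 3 (+): stack=[0] mem=[0,0,0,0]
After op 4 (STO M1): stack=[empty] mem=[0,0,0,0]
After op 5 (push 3): stack=[3] mem=[0,0,0,0]
After op 6 (pop): stack=[empty] mem=[0,0,0,0]
After op 7 (push 19): stack=[19] mem=[0,0,0,0]
After op 8 (dup): stack=[19,19] mem=[0,0,0,0]
After op 9 (*): stack=[361] mem=[0,0,0,0]

[361]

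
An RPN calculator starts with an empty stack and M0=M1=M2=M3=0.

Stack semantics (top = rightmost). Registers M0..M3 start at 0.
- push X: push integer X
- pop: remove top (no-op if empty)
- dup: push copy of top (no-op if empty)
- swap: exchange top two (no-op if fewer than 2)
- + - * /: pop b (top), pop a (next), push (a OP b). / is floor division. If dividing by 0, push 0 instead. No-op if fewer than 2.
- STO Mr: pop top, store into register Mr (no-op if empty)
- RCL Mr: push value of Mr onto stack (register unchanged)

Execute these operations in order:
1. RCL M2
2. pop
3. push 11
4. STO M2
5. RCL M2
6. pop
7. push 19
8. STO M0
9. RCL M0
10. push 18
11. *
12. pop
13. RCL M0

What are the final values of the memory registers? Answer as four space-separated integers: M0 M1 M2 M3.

Answer: 19 0 11 0

Derivation:
After op 1 (RCL M2): stack=[0] mem=[0,0,0,0]
After op 2 (pop): stack=[empty] mem=[0,0,0,0]
After op 3 (push 11): stack=[11] mem=[0,0,0,0]
After op 4 (STO M2): stack=[empty] mem=[0,0,11,0]
After op 5 (RCL M2): stack=[11] mem=[0,0,11,0]
After op 6 (pop): stack=[empty] mem=[0,0,11,0]
After op 7 (push 19): stack=[19] mem=[0,0,11,0]
After op 8 (STO M0): stack=[empty] mem=[19,0,11,0]
After op 9 (RCL M0): stack=[19] mem=[19,0,11,0]
After op 10 (push 18): stack=[19,18] mem=[19,0,11,0]
After op 11 (*): stack=[342] mem=[19,0,11,0]
After op 12 (pop): stack=[empty] mem=[19,0,11,0]
After op 13 (RCL M0): stack=[19] mem=[19,0,11,0]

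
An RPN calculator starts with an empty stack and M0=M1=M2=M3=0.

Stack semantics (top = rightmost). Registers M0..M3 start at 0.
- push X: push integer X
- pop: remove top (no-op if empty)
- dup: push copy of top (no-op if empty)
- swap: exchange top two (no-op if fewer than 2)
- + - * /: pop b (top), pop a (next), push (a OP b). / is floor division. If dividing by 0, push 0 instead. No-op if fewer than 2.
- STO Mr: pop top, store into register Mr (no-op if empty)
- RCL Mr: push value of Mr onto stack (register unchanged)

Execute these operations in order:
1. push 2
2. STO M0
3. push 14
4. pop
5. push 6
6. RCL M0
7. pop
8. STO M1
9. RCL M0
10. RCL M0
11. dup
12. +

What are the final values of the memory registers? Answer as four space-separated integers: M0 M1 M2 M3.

Answer: 2 6 0 0

Derivation:
After op 1 (push 2): stack=[2] mem=[0,0,0,0]
After op 2 (STO M0): stack=[empty] mem=[2,0,0,0]
After op 3 (push 14): stack=[14] mem=[2,0,0,0]
After op 4 (pop): stack=[empty] mem=[2,0,0,0]
After op 5 (push 6): stack=[6] mem=[2,0,0,0]
After op 6 (RCL M0): stack=[6,2] mem=[2,0,0,0]
After op 7 (pop): stack=[6] mem=[2,0,0,0]
After op 8 (STO M1): stack=[empty] mem=[2,6,0,0]
After op 9 (RCL M0): stack=[2] mem=[2,6,0,0]
After op 10 (RCL M0): stack=[2,2] mem=[2,6,0,0]
After op 11 (dup): stack=[2,2,2] mem=[2,6,0,0]
After op 12 (+): stack=[2,4] mem=[2,6,0,0]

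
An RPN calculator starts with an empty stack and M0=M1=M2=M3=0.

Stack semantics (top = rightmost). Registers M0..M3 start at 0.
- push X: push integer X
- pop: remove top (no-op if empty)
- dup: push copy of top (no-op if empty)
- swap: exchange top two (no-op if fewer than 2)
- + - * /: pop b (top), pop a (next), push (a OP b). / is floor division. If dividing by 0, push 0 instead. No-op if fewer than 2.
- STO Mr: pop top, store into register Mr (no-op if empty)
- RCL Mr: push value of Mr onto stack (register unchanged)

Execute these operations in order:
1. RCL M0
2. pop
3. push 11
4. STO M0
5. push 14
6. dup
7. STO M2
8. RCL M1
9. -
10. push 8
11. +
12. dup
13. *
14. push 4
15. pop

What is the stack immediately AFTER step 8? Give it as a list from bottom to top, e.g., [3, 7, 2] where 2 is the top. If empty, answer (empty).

After op 1 (RCL M0): stack=[0] mem=[0,0,0,0]
After op 2 (pop): stack=[empty] mem=[0,0,0,0]
After op 3 (push 11): stack=[11] mem=[0,0,0,0]
After op 4 (STO M0): stack=[empty] mem=[11,0,0,0]
After op 5 (push 14): stack=[14] mem=[11,0,0,0]
After op 6 (dup): stack=[14,14] mem=[11,0,0,0]
After op 7 (STO M2): stack=[14] mem=[11,0,14,0]
After op 8 (RCL M1): stack=[14,0] mem=[11,0,14,0]

[14, 0]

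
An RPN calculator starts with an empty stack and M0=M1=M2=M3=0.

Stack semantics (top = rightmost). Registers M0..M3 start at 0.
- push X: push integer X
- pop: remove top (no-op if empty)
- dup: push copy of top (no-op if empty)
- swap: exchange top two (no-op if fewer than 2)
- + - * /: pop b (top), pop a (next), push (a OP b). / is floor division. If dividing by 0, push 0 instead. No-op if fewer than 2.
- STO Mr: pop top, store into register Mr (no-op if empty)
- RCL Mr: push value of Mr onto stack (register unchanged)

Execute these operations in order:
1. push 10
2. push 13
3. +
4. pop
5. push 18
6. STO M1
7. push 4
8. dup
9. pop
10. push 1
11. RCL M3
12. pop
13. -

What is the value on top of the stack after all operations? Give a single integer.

After op 1 (push 10): stack=[10] mem=[0,0,0,0]
After op 2 (push 13): stack=[10,13] mem=[0,0,0,0]
After op 3 (+): stack=[23] mem=[0,0,0,0]
After op 4 (pop): stack=[empty] mem=[0,0,0,0]
After op 5 (push 18): stack=[18] mem=[0,0,0,0]
After op 6 (STO M1): stack=[empty] mem=[0,18,0,0]
After op 7 (push 4): stack=[4] mem=[0,18,0,0]
After op 8 (dup): stack=[4,4] mem=[0,18,0,0]
After op 9 (pop): stack=[4] mem=[0,18,0,0]
After op 10 (push 1): stack=[4,1] mem=[0,18,0,0]
After op 11 (RCL M3): stack=[4,1,0] mem=[0,18,0,0]
After op 12 (pop): stack=[4,1] mem=[0,18,0,0]
After op 13 (-): stack=[3] mem=[0,18,0,0]

Answer: 3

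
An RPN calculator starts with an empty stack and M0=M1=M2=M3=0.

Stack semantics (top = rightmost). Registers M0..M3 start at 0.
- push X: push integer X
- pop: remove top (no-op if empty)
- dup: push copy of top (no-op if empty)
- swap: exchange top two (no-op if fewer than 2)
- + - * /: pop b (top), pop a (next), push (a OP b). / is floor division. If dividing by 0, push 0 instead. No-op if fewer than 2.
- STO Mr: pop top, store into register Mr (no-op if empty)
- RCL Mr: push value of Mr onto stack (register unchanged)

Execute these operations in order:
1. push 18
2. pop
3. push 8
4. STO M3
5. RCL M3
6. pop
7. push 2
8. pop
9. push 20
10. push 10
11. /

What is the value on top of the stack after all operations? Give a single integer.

Answer: 2

Derivation:
After op 1 (push 18): stack=[18] mem=[0,0,0,0]
After op 2 (pop): stack=[empty] mem=[0,0,0,0]
After op 3 (push 8): stack=[8] mem=[0,0,0,0]
After op 4 (STO M3): stack=[empty] mem=[0,0,0,8]
After op 5 (RCL M3): stack=[8] mem=[0,0,0,8]
After op 6 (pop): stack=[empty] mem=[0,0,0,8]
After op 7 (push 2): stack=[2] mem=[0,0,0,8]
After op 8 (pop): stack=[empty] mem=[0,0,0,8]
After op 9 (push 20): stack=[20] mem=[0,0,0,8]
After op 10 (push 10): stack=[20,10] mem=[0,0,0,8]
After op 11 (/): stack=[2] mem=[0,0,0,8]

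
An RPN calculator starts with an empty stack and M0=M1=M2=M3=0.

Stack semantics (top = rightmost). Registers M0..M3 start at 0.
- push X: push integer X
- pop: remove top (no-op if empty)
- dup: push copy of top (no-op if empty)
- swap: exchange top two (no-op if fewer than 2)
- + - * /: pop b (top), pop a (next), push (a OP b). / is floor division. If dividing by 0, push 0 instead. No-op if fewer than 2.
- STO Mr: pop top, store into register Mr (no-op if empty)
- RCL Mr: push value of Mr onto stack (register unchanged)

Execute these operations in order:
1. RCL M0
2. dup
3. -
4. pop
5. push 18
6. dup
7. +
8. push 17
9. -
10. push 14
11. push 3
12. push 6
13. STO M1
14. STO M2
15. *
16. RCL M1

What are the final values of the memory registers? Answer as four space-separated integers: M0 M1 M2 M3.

Answer: 0 6 3 0

Derivation:
After op 1 (RCL M0): stack=[0] mem=[0,0,0,0]
After op 2 (dup): stack=[0,0] mem=[0,0,0,0]
After op 3 (-): stack=[0] mem=[0,0,0,0]
After op 4 (pop): stack=[empty] mem=[0,0,0,0]
After op 5 (push 18): stack=[18] mem=[0,0,0,0]
After op 6 (dup): stack=[18,18] mem=[0,0,0,0]
After op 7 (+): stack=[36] mem=[0,0,0,0]
After op 8 (push 17): stack=[36,17] mem=[0,0,0,0]
After op 9 (-): stack=[19] mem=[0,0,0,0]
After op 10 (push 14): stack=[19,14] mem=[0,0,0,0]
After op 11 (push 3): stack=[19,14,3] mem=[0,0,0,0]
After op 12 (push 6): stack=[19,14,3,6] mem=[0,0,0,0]
After op 13 (STO M1): stack=[19,14,3] mem=[0,6,0,0]
After op 14 (STO M2): stack=[19,14] mem=[0,6,3,0]
After op 15 (*): stack=[266] mem=[0,6,3,0]
After op 16 (RCL M1): stack=[266,6] mem=[0,6,3,0]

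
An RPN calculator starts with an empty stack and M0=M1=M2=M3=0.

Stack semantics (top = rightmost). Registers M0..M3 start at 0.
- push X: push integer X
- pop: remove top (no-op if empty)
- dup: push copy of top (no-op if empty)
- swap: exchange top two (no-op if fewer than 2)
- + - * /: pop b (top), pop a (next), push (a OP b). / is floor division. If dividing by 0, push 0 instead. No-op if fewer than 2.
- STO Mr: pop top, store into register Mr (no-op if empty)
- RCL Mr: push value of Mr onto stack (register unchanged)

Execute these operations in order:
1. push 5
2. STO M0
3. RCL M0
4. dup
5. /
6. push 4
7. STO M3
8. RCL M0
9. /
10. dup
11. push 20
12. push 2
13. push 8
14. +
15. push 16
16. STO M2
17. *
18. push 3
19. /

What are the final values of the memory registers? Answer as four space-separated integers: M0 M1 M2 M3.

After op 1 (push 5): stack=[5] mem=[0,0,0,0]
After op 2 (STO M0): stack=[empty] mem=[5,0,0,0]
After op 3 (RCL M0): stack=[5] mem=[5,0,0,0]
After op 4 (dup): stack=[5,5] mem=[5,0,0,0]
After op 5 (/): stack=[1] mem=[5,0,0,0]
After op 6 (push 4): stack=[1,4] mem=[5,0,0,0]
After op 7 (STO M3): stack=[1] mem=[5,0,0,4]
After op 8 (RCL M0): stack=[1,5] mem=[5,0,0,4]
After op 9 (/): stack=[0] mem=[5,0,0,4]
After op 10 (dup): stack=[0,0] mem=[5,0,0,4]
After op 11 (push 20): stack=[0,0,20] mem=[5,0,0,4]
After op 12 (push 2): stack=[0,0,20,2] mem=[5,0,0,4]
After op 13 (push 8): stack=[0,0,20,2,8] mem=[5,0,0,4]
After op 14 (+): stack=[0,0,20,10] mem=[5,0,0,4]
After op 15 (push 16): stack=[0,0,20,10,16] mem=[5,0,0,4]
After op 16 (STO M2): stack=[0,0,20,10] mem=[5,0,16,4]
After op 17 (*): stack=[0,0,200] mem=[5,0,16,4]
After op 18 (push 3): stack=[0,0,200,3] mem=[5,0,16,4]
After op 19 (/): stack=[0,0,66] mem=[5,0,16,4]

Answer: 5 0 16 4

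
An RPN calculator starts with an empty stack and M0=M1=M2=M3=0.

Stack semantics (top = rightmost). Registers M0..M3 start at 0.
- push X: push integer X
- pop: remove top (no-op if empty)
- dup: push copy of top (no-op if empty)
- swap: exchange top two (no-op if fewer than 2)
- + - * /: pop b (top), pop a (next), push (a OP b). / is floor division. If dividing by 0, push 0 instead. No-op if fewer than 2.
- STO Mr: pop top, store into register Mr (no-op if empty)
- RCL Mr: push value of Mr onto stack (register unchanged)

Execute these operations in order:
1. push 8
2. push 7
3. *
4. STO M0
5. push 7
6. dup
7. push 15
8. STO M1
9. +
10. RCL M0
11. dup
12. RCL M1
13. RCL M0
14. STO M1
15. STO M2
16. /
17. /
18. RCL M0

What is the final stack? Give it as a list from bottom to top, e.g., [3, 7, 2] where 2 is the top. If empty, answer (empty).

After op 1 (push 8): stack=[8] mem=[0,0,0,0]
After op 2 (push 7): stack=[8,7] mem=[0,0,0,0]
After op 3 (*): stack=[56] mem=[0,0,0,0]
After op 4 (STO M0): stack=[empty] mem=[56,0,0,0]
After op 5 (push 7): stack=[7] mem=[56,0,0,0]
After op 6 (dup): stack=[7,7] mem=[56,0,0,0]
After op 7 (push 15): stack=[7,7,15] mem=[56,0,0,0]
After op 8 (STO M1): stack=[7,7] mem=[56,15,0,0]
After op 9 (+): stack=[14] mem=[56,15,0,0]
After op 10 (RCL M0): stack=[14,56] mem=[56,15,0,0]
After op 11 (dup): stack=[14,56,56] mem=[56,15,0,0]
After op 12 (RCL M1): stack=[14,56,56,15] mem=[56,15,0,0]
After op 13 (RCL M0): stack=[14,56,56,15,56] mem=[56,15,0,0]
After op 14 (STO M1): stack=[14,56,56,15] mem=[56,56,0,0]
After op 15 (STO M2): stack=[14,56,56] mem=[56,56,15,0]
After op 16 (/): stack=[14,1] mem=[56,56,15,0]
After op 17 (/): stack=[14] mem=[56,56,15,0]
After op 18 (RCL M0): stack=[14,56] mem=[56,56,15,0]

Answer: [14, 56]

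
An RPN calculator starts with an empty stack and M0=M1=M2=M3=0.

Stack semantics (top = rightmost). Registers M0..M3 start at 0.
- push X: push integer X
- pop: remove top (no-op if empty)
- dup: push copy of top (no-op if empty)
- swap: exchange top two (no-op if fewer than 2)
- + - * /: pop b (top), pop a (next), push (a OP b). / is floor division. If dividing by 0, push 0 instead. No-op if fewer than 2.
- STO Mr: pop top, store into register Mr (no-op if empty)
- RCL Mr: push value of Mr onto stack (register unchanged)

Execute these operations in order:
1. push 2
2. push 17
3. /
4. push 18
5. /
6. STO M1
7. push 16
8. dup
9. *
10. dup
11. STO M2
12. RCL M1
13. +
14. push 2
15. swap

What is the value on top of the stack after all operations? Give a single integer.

Answer: 256

Derivation:
After op 1 (push 2): stack=[2] mem=[0,0,0,0]
After op 2 (push 17): stack=[2,17] mem=[0,0,0,0]
After op 3 (/): stack=[0] mem=[0,0,0,0]
After op 4 (push 18): stack=[0,18] mem=[0,0,0,0]
After op 5 (/): stack=[0] mem=[0,0,0,0]
After op 6 (STO M1): stack=[empty] mem=[0,0,0,0]
After op 7 (push 16): stack=[16] mem=[0,0,0,0]
After op 8 (dup): stack=[16,16] mem=[0,0,0,0]
After op 9 (*): stack=[256] mem=[0,0,0,0]
After op 10 (dup): stack=[256,256] mem=[0,0,0,0]
After op 11 (STO M2): stack=[256] mem=[0,0,256,0]
After op 12 (RCL M1): stack=[256,0] mem=[0,0,256,0]
After op 13 (+): stack=[256] mem=[0,0,256,0]
After op 14 (push 2): stack=[256,2] mem=[0,0,256,0]
After op 15 (swap): stack=[2,256] mem=[0,0,256,0]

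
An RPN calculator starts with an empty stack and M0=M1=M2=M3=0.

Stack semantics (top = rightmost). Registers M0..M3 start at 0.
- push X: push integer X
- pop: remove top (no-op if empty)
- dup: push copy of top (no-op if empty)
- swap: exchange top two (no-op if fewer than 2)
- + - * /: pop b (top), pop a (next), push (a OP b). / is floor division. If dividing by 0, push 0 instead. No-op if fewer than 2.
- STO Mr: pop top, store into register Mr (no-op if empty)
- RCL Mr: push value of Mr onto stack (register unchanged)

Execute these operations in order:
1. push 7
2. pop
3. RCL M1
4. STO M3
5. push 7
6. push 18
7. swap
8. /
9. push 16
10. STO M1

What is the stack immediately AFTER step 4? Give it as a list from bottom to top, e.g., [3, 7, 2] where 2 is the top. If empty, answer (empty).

After op 1 (push 7): stack=[7] mem=[0,0,0,0]
After op 2 (pop): stack=[empty] mem=[0,0,0,0]
After op 3 (RCL M1): stack=[0] mem=[0,0,0,0]
After op 4 (STO M3): stack=[empty] mem=[0,0,0,0]

(empty)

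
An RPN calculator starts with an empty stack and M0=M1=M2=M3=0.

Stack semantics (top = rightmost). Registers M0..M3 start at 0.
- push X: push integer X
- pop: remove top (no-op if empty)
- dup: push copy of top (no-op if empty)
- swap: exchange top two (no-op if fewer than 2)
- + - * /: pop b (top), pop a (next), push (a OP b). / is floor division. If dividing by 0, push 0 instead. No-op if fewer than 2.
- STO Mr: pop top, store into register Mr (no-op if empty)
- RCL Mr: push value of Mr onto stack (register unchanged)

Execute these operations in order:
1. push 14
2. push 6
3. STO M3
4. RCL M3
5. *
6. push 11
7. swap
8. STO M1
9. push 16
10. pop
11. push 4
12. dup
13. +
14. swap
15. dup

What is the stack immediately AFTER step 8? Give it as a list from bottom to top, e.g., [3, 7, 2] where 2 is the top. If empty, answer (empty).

After op 1 (push 14): stack=[14] mem=[0,0,0,0]
After op 2 (push 6): stack=[14,6] mem=[0,0,0,0]
After op 3 (STO M3): stack=[14] mem=[0,0,0,6]
After op 4 (RCL M3): stack=[14,6] mem=[0,0,0,6]
After op 5 (*): stack=[84] mem=[0,0,0,6]
After op 6 (push 11): stack=[84,11] mem=[0,0,0,6]
After op 7 (swap): stack=[11,84] mem=[0,0,0,6]
After op 8 (STO M1): stack=[11] mem=[0,84,0,6]

[11]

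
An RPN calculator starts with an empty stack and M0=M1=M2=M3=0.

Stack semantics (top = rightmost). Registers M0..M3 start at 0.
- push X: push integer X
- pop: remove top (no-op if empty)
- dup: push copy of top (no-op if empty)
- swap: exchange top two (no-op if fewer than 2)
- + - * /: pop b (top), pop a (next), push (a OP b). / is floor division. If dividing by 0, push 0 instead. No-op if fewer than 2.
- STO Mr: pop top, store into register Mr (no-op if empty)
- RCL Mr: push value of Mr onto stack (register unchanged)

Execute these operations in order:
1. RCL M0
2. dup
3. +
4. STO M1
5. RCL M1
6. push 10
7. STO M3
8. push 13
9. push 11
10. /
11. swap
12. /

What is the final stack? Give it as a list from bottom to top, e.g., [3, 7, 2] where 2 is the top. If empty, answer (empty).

Answer: [0]

Derivation:
After op 1 (RCL M0): stack=[0] mem=[0,0,0,0]
After op 2 (dup): stack=[0,0] mem=[0,0,0,0]
After op 3 (+): stack=[0] mem=[0,0,0,0]
After op 4 (STO M1): stack=[empty] mem=[0,0,0,0]
After op 5 (RCL M1): stack=[0] mem=[0,0,0,0]
After op 6 (push 10): stack=[0,10] mem=[0,0,0,0]
After op 7 (STO M3): stack=[0] mem=[0,0,0,10]
After op 8 (push 13): stack=[0,13] mem=[0,0,0,10]
After op 9 (push 11): stack=[0,13,11] mem=[0,0,0,10]
After op 10 (/): stack=[0,1] mem=[0,0,0,10]
After op 11 (swap): stack=[1,0] mem=[0,0,0,10]
After op 12 (/): stack=[0] mem=[0,0,0,10]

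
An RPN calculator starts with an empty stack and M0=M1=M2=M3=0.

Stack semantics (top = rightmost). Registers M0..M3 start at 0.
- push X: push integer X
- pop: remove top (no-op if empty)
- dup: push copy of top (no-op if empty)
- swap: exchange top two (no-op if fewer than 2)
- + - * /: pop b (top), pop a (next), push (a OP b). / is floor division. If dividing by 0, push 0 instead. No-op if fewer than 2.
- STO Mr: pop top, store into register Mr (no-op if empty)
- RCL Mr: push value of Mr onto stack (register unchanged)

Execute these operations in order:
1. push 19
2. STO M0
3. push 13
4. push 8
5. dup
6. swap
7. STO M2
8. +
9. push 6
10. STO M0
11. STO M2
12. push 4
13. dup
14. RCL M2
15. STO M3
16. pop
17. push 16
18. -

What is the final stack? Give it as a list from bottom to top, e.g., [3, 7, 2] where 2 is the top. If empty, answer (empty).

After op 1 (push 19): stack=[19] mem=[0,0,0,0]
After op 2 (STO M0): stack=[empty] mem=[19,0,0,0]
After op 3 (push 13): stack=[13] mem=[19,0,0,0]
After op 4 (push 8): stack=[13,8] mem=[19,0,0,0]
After op 5 (dup): stack=[13,8,8] mem=[19,0,0,0]
After op 6 (swap): stack=[13,8,8] mem=[19,0,0,0]
After op 7 (STO M2): stack=[13,8] mem=[19,0,8,0]
After op 8 (+): stack=[21] mem=[19,0,8,0]
After op 9 (push 6): stack=[21,6] mem=[19,0,8,0]
After op 10 (STO M0): stack=[21] mem=[6,0,8,0]
After op 11 (STO M2): stack=[empty] mem=[6,0,21,0]
After op 12 (push 4): stack=[4] mem=[6,0,21,0]
After op 13 (dup): stack=[4,4] mem=[6,0,21,0]
After op 14 (RCL M2): stack=[4,4,21] mem=[6,0,21,0]
After op 15 (STO M3): stack=[4,4] mem=[6,0,21,21]
After op 16 (pop): stack=[4] mem=[6,0,21,21]
After op 17 (push 16): stack=[4,16] mem=[6,0,21,21]
After op 18 (-): stack=[-12] mem=[6,0,21,21]

Answer: [-12]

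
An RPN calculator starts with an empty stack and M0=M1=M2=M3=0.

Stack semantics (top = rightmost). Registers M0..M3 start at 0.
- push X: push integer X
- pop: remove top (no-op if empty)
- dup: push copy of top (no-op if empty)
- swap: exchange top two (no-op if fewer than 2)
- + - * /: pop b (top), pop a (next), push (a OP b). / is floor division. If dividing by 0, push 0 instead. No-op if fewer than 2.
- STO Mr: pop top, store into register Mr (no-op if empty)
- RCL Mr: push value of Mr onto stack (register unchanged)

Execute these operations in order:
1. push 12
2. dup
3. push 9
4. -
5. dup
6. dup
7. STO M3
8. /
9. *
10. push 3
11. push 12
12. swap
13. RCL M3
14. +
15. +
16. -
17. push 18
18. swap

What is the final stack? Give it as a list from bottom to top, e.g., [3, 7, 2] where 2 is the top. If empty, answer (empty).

After op 1 (push 12): stack=[12] mem=[0,0,0,0]
After op 2 (dup): stack=[12,12] mem=[0,0,0,0]
After op 3 (push 9): stack=[12,12,9] mem=[0,0,0,0]
After op 4 (-): stack=[12,3] mem=[0,0,0,0]
After op 5 (dup): stack=[12,3,3] mem=[0,0,0,0]
After op 6 (dup): stack=[12,3,3,3] mem=[0,0,0,0]
After op 7 (STO M3): stack=[12,3,3] mem=[0,0,0,3]
After op 8 (/): stack=[12,1] mem=[0,0,0,3]
After op 9 (*): stack=[12] mem=[0,0,0,3]
After op 10 (push 3): stack=[12,3] mem=[0,0,0,3]
After op 11 (push 12): stack=[12,3,12] mem=[0,0,0,3]
After op 12 (swap): stack=[12,12,3] mem=[0,0,0,3]
After op 13 (RCL M3): stack=[12,12,3,3] mem=[0,0,0,3]
After op 14 (+): stack=[12,12,6] mem=[0,0,0,3]
After op 15 (+): stack=[12,18] mem=[0,0,0,3]
After op 16 (-): stack=[-6] mem=[0,0,0,3]
After op 17 (push 18): stack=[-6,18] mem=[0,0,0,3]
After op 18 (swap): stack=[18,-6] mem=[0,0,0,3]

Answer: [18, -6]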